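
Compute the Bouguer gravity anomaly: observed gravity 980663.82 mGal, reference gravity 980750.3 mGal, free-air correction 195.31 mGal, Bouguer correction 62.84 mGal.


BA = g_obs - g_ref + FAC - BC
= 980663.82 - 980750.3 + 195.31 - 62.84
= 45.99 mGal

45.99


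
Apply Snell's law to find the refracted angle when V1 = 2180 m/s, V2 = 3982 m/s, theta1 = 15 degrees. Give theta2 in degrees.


sin(theta1) = sin(15 deg) = 0.258819
sin(theta2) = V2/V1 * sin(theta1) = 3982/2180 * 0.258819 = 0.47276
theta2 = arcsin(0.47276) = 28.2136 degrees

28.2136


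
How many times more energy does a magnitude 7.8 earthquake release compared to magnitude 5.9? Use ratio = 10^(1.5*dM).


M2 - M1 = 7.8 - 5.9 = 1.9
1.5 * 1.9 = 2.85
ratio = 10^2.85 = 707.95

707.95


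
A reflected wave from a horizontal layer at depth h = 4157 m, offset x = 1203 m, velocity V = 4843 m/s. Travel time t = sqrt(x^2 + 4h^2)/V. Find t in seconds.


x^2 + 4h^2 = 1203^2 + 4*4157^2 = 1447209 + 69122596 = 70569805
sqrt(70569805) = 8400.5836
t = 8400.5836 / 4843 = 1.7346 s

1.7346


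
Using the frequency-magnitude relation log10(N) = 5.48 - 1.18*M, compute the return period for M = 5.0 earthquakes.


log10(N) = 5.48 - 1.18*5.0 = -0.42
N = 10^-0.42 = 0.380189
T = 1/N = 1/0.380189 = 2.6303 years

2.6303


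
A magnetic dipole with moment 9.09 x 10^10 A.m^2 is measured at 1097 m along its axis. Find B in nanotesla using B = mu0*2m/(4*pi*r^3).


m = 9.09 x 10^10 = 90900000000 A.m^2
2m = 181800000000 A.m^2
r^3 = 1097^3 = 1320139673
B = (4pi*10^-7) * 181800000000 / (4*pi * 1320139673) * 1e9
= 228456.617769 / 16589364393.64 * 1e9
= 13771.2701 nT

13771.2701


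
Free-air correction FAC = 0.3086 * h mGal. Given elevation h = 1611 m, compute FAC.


FAC = 0.3086 * h
= 0.3086 * 1611
= 497.1546 mGal

497.1546


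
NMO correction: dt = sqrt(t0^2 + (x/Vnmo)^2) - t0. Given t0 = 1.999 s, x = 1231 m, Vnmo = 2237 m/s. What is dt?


x/Vnmo = 1231/2237 = 0.550291
(x/Vnmo)^2 = 0.30282
t0^2 = 3.996001
sqrt(3.996001 + 0.30282) = 2.07336
dt = 2.07336 - 1.999 = 0.07436

0.07436


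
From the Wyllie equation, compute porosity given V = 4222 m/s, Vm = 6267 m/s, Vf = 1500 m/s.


1/V - 1/Vm = 1/4222 - 1/6267 = 7.729e-05
1/Vf - 1/Vm = 1/1500 - 1/6267 = 0.0005071
phi = 7.729e-05 / 0.0005071 = 0.1524

0.1524


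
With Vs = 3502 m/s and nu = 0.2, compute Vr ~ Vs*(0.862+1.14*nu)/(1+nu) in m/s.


Numerator factor = 0.862 + 1.14*0.2 = 1.09
Denominator = 1 + 0.2 = 1.2
Vr = 3502 * 1.09 / 1.2 = 3180.98 m/s

3180.98


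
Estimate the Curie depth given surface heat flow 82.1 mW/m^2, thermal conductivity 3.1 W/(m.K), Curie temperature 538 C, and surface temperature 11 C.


T_Curie - T_surf = 538 - 11 = 527 C
Convert q to W/m^2: 82.1 mW/m^2 = 0.0821 W/m^2
d = 527 * 3.1 / 0.0821 = 19898.9 m

19898.9


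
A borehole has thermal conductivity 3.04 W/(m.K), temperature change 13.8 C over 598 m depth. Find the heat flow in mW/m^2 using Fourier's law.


q = k * dT / dz * 1000
= 3.04 * 13.8 / 598 * 1000
= 0.070154 * 1000
= 70.1538 mW/m^2

70.1538


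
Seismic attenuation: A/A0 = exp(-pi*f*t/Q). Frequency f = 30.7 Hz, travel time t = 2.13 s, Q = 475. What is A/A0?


pi*f*t/Q = pi*30.7*2.13/475 = 0.432488
A/A0 = exp(-0.432488) = 0.648893

0.648893


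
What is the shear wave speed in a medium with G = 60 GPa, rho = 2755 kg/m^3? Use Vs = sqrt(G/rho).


Convert G to Pa: G = 60e9 Pa
Compute G/rho = 60e9 / 2755 = 21778584.392
Vs = sqrt(21778584.392) = 4666.75 m/s

4666.75


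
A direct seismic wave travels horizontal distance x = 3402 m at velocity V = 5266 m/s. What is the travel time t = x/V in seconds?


t = x / V
= 3402 / 5266
= 0.646 s

0.646


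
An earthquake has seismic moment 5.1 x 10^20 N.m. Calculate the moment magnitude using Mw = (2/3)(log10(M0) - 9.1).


log10(M0) = log10(5.1 x 10^20) = 20.7076
Mw = 2/3 * (20.7076 - 9.1)
= 2/3 * 11.6076
= 7.74

7.74


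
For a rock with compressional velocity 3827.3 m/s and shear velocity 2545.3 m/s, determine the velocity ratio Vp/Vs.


Vp/Vs = 3827.3 / 2545.3
= 1.5037

1.5037


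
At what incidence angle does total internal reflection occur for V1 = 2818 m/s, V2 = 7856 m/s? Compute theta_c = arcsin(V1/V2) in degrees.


V1/V2 = 2818/7856 = 0.358707
theta_c = arcsin(0.358707) = 21.0208 degrees

21.0208


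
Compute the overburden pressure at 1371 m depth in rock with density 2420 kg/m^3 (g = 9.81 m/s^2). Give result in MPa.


P = rho * g * z / 1e6
= 2420 * 9.81 * 1371 / 1e6
= 32547814.2 / 1e6
= 32.5478 MPa

32.5478


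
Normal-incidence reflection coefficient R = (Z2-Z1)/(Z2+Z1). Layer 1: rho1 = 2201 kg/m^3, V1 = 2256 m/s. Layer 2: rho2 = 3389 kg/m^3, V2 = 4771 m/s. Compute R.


Z1 = 2201 * 2256 = 4965456
Z2 = 3389 * 4771 = 16168919
R = (16168919 - 4965456) / (16168919 + 4965456) = 11203463 / 21134375 = 0.5301

0.5301


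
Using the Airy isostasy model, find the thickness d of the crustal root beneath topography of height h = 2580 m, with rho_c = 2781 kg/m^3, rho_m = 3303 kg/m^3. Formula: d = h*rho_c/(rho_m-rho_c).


rho_m - rho_c = 3303 - 2781 = 522
d = 2580 * 2781 / 522
= 7174980 / 522
= 13745.17 m

13745.17


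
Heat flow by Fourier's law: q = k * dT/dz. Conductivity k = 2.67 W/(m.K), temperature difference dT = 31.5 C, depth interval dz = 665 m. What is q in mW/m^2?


q = k * dT / dz * 1000
= 2.67 * 31.5 / 665 * 1000
= 0.126474 * 1000
= 126.4737 mW/m^2

126.4737


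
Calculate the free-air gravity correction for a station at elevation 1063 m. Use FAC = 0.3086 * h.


FAC = 0.3086 * h
= 0.3086 * 1063
= 328.0418 mGal

328.0418


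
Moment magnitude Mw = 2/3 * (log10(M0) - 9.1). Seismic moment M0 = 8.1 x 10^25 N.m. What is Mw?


log10(M0) = log10(8.1 x 10^25) = 25.9085
Mw = 2/3 * (25.9085 - 9.1)
= 2/3 * 16.8085
= 11.21

11.21


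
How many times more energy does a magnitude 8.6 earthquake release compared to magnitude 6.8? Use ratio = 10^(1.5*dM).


M2 - M1 = 8.6 - 6.8 = 1.8
1.5 * 1.8 = 2.7
ratio = 10^2.7 = 501.19

501.19


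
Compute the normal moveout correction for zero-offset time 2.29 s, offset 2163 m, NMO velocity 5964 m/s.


x/Vnmo = 2163/5964 = 0.362676
(x/Vnmo)^2 = 0.131534
t0^2 = 5.2441
sqrt(5.2441 + 0.131534) = 2.318541
dt = 2.318541 - 2.29 = 0.028541

0.028541


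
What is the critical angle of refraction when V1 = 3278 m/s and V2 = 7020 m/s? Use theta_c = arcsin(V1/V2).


V1/V2 = 3278/7020 = 0.466952
theta_c = arcsin(0.466952) = 27.8366 degrees

27.8366


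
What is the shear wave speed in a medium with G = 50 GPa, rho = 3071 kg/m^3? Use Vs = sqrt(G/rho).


Convert G to Pa: G = 50e9 Pa
Compute G/rho = 50e9 / 3071 = 16281341.5825
Vs = sqrt(16281341.5825) = 4035.01 m/s

4035.01


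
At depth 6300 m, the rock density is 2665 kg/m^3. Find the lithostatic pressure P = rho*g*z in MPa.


P = rho * g * z / 1e6
= 2665 * 9.81 * 6300 / 1e6
= 164704995.0 / 1e6
= 164.705 MPa

164.705


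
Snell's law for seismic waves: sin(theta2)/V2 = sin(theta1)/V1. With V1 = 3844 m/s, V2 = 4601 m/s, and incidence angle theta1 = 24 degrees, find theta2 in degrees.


sin(theta1) = sin(24 deg) = 0.406737
sin(theta2) = V2/V1 * sin(theta1) = 4601/3844 * 0.406737 = 0.486835
theta2 = arcsin(0.486835) = 29.1328 degrees

29.1328


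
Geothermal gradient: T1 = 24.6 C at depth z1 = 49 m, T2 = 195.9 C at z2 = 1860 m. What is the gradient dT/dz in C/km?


dT = 195.9 - 24.6 = 171.3 C
dz = 1860 - 49 = 1811 m
gradient = dT/dz * 1000 = 171.3/1811 * 1000 = 94.5886 C/km

94.5886


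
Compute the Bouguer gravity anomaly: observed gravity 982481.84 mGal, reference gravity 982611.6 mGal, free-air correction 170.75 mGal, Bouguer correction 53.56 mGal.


BA = g_obs - g_ref + FAC - BC
= 982481.84 - 982611.6 + 170.75 - 53.56
= -12.57 mGal

-12.57


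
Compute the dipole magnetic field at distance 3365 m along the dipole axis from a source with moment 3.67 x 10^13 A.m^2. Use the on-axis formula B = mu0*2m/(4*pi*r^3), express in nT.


m = 3.67 x 10^13 = 36700000000000 A.m^2
2m = 73400000000000 A.m^2
r^3 = 3365^3 = 38102652125
B = (4pi*10^-7) * 73400000000000 / (4*pi * 38102652125) * 1e9
= 92237160.309396 / 478812047992.75 * 1e9
= 192637.5092 nT

192637.5092


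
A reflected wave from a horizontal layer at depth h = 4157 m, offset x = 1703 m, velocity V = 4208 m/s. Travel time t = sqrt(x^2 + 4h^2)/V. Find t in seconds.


x^2 + 4h^2 = 1703^2 + 4*4157^2 = 2900209 + 69122596 = 72022805
sqrt(72022805) = 8486.6251
t = 8486.6251 / 4208 = 2.0168 s

2.0168


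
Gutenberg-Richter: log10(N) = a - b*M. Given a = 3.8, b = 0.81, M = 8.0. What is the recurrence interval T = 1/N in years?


log10(N) = 3.8 - 0.81*8.0 = -2.68
N = 10^-2.68 = 0.002089
T = 1/N = 1/0.002089 = 478.6301 years

478.6301


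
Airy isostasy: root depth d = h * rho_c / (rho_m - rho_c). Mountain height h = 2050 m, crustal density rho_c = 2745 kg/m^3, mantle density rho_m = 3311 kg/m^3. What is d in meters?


rho_m - rho_c = 3311 - 2745 = 566
d = 2050 * 2745 / 566
= 5627250 / 566
= 9942.14 m

9942.14


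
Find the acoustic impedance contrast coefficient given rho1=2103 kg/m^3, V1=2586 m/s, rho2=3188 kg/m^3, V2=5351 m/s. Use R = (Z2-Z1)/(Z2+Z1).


Z1 = 2103 * 2586 = 5438358
Z2 = 3188 * 5351 = 17058988
R = (17058988 - 5438358) / (17058988 + 5438358) = 11620630 / 22497346 = 0.5165

0.5165


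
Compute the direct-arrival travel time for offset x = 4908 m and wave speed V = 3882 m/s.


t = x / V
= 4908 / 3882
= 1.2643 s

1.2643


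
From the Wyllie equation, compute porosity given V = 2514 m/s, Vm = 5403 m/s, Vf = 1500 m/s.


1/V - 1/Vm = 1/2514 - 1/5403 = 0.00021269
1/Vf - 1/Vm = 1/1500 - 1/5403 = 0.00048158
phi = 0.00021269 / 0.00048158 = 0.4416

0.4416


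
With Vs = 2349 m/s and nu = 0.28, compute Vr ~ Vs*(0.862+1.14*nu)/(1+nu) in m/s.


Numerator factor = 0.862 + 1.14*0.28 = 1.1812
Denominator = 1 + 0.28 = 1.28
Vr = 2349 * 1.1812 / 1.28 = 2167.69 m/s

2167.69


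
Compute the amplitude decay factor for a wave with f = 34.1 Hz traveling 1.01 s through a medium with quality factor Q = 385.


pi*f*t/Q = pi*34.1*1.01/385 = 0.281038
A/A0 = exp(-0.281038) = 0.755

0.755


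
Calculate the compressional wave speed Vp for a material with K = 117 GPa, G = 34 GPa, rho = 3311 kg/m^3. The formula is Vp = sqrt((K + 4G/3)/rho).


First compute the effective modulus:
K + 4G/3 = 117e9 + 4*34e9/3 = 162333333333.33 Pa
Then divide by density:
162333333333.33 / 3311 = 49028490.889 Pa/(kg/m^3)
Take the square root:
Vp = sqrt(49028490.889) = 7002.03 m/s

7002.03


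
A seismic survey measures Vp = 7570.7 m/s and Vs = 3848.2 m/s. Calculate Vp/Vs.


Vp/Vs = 7570.7 / 3848.2
= 1.9673

1.9673


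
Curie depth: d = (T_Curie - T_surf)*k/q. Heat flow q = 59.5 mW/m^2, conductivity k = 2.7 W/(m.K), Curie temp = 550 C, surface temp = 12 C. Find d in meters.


T_Curie - T_surf = 550 - 12 = 538 C
Convert q to W/m^2: 59.5 mW/m^2 = 0.0595 W/m^2
d = 538 * 2.7 / 0.0595 = 24413.45 m

24413.45


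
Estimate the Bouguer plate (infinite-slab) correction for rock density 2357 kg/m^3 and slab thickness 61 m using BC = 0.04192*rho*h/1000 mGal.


BC = 0.04192 * rho * h / 1000
= 0.04192 * 2357 * 61 / 1000
= 6.0271 mGal

6.0271


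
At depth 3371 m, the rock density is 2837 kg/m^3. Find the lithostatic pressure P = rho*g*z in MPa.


P = rho * g * z / 1e6
= 2837 * 9.81 * 3371 / 1e6
= 93818199.87 / 1e6
= 93.8182 MPa

93.8182


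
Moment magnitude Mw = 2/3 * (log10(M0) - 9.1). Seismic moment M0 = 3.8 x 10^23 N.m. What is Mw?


log10(M0) = log10(3.8 x 10^23) = 23.5798
Mw = 2/3 * (23.5798 - 9.1)
= 2/3 * 14.4798
= 9.65

9.65


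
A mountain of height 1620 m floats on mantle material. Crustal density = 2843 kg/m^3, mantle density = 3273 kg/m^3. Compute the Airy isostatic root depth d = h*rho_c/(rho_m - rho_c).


rho_m - rho_c = 3273 - 2843 = 430
d = 1620 * 2843 / 430
= 4605660 / 430
= 10710.84 m

10710.84


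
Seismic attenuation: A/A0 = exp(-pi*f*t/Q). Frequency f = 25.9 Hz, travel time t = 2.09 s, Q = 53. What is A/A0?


pi*f*t/Q = pi*25.9*2.09/53 = 3.208633
A/A0 = exp(-3.208633) = 0.040412

0.040412


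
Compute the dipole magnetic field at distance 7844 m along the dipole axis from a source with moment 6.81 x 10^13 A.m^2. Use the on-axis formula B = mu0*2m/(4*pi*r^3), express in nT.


m = 6.81 x 10^13 = 68100000000000 A.m^2
2m = 136200000000000 A.m^2
r^3 = 7844^3 = 482628267584
B = (4pi*10^-7) * 136200000000000 / (4*pi * 482628267584) * 1e9
= 171153967.767572 / 6064885679426.65 * 1e9
= 28220.4772 nT

28220.4772


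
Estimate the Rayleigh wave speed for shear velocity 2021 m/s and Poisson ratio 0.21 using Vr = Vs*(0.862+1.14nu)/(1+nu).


Numerator factor = 0.862 + 1.14*0.21 = 1.1014
Denominator = 1 + 0.21 = 1.21
Vr = 2021 * 1.1014 / 1.21 = 1839.61 m/s

1839.61


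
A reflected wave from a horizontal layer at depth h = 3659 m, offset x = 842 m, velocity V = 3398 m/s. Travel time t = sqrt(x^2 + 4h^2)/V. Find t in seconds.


x^2 + 4h^2 = 842^2 + 4*3659^2 = 708964 + 53553124 = 54262088
sqrt(54262088) = 7366.2805
t = 7366.2805 / 3398 = 2.1678 s

2.1678


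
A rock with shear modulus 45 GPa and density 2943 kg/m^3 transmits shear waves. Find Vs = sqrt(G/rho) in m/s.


Convert G to Pa: G = 45e9 Pa
Compute G/rho = 45e9 / 2943 = 15290519.8777
Vs = sqrt(15290519.8777) = 3910.31 m/s

3910.31


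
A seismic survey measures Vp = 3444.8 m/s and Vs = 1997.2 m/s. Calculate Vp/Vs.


Vp/Vs = 3444.8 / 1997.2
= 1.7248

1.7248


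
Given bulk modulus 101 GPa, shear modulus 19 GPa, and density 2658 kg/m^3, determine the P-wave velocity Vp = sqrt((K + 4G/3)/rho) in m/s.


First compute the effective modulus:
K + 4G/3 = 101e9 + 4*19e9/3 = 126333333333.33 Pa
Then divide by density:
126333333333.33 / 2658 = 47529470.78 Pa/(kg/m^3)
Take the square root:
Vp = sqrt(47529470.78) = 6894.16 m/s

6894.16


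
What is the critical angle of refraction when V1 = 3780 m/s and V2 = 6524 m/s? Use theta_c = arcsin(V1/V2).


V1/V2 = 3780/6524 = 0.579399
theta_c = arcsin(0.579399) = 35.4083 degrees

35.4083


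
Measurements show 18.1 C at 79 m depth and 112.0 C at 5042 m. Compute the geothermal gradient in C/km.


dT = 112.0 - 18.1 = 93.9 C
dz = 5042 - 79 = 4963 m
gradient = dT/dz * 1000 = 93.9/4963 * 1000 = 18.92 C/km

18.92


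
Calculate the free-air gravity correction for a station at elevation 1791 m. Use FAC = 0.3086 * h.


FAC = 0.3086 * h
= 0.3086 * 1791
= 552.7026 mGal

552.7026


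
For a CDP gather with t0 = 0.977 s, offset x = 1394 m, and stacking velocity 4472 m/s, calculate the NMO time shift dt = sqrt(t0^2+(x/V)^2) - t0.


x/Vnmo = 1394/4472 = 0.311717
(x/Vnmo)^2 = 0.097168
t0^2 = 0.954529
sqrt(0.954529 + 0.097168) = 1.025523
dt = 1.025523 - 0.977 = 0.048523

0.048523


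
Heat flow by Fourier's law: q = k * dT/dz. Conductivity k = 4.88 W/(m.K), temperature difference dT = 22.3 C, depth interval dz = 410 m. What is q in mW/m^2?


q = k * dT / dz * 1000
= 4.88 * 22.3 / 410 * 1000
= 0.265424 * 1000
= 265.4244 mW/m^2

265.4244


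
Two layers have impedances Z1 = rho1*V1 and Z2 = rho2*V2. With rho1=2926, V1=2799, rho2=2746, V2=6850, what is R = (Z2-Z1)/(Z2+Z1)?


Z1 = 2926 * 2799 = 8189874
Z2 = 2746 * 6850 = 18810100
R = (18810100 - 8189874) / (18810100 + 8189874) = 10620226 / 26999974 = 0.3933

0.3933


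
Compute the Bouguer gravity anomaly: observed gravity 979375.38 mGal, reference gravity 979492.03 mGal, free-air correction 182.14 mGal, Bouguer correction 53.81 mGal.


BA = g_obs - g_ref + FAC - BC
= 979375.38 - 979492.03 + 182.14 - 53.81
= 11.68 mGal

11.68


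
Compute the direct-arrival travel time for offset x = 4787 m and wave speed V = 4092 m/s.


t = x / V
= 4787 / 4092
= 1.1698 s

1.1698


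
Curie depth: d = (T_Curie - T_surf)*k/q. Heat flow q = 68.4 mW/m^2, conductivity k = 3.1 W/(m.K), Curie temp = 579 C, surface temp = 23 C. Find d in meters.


T_Curie - T_surf = 579 - 23 = 556 C
Convert q to W/m^2: 68.4 mW/m^2 = 0.0684 W/m^2
d = 556 * 3.1 / 0.0684 = 25198.83 m

25198.83


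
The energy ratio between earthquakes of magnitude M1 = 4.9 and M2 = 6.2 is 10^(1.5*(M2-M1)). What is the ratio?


M2 - M1 = 6.2 - 4.9 = 1.3
1.5 * 1.3 = 1.95
ratio = 10^1.95 = 89.13

89.13


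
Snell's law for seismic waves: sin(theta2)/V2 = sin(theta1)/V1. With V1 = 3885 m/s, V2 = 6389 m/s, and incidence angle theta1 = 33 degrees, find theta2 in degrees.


sin(theta1) = sin(33 deg) = 0.544639
sin(theta2) = V2/V1 * sin(theta1) = 6389/3885 * 0.544639 = 0.895675
theta2 = arcsin(0.895675) = 63.5953 degrees

63.5953


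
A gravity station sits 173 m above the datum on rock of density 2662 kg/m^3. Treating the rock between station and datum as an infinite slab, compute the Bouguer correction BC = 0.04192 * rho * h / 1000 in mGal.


BC = 0.04192 * rho * h / 1000
= 0.04192 * 2662 * 173 / 1000
= 19.3052 mGal

19.3052


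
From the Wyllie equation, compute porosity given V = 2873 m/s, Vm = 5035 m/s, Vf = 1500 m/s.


1/V - 1/Vm = 1/2873 - 1/5035 = 0.00014946
1/Vf - 1/Vm = 1/1500 - 1/5035 = 0.00046806
phi = 0.00014946 / 0.00046806 = 0.3193

0.3193


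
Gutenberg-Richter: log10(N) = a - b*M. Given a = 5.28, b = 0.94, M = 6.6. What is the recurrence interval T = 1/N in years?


log10(N) = 5.28 - 0.94*6.6 = -0.924
N = 10^-0.924 = 0.119124
T = 1/N = 1/0.119124 = 8.3946 years

8.3946


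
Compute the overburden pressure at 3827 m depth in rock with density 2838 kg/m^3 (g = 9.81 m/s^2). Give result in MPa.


P = rho * g * z / 1e6
= 2838 * 9.81 * 3827 / 1e6
= 106546665.06 / 1e6
= 106.5467 MPa

106.5467


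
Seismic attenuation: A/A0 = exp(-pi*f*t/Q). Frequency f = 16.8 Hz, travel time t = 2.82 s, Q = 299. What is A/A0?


pi*f*t/Q = pi*16.8*2.82/299 = 0.49778
A/A0 = exp(-0.49778) = 0.607879

0.607879


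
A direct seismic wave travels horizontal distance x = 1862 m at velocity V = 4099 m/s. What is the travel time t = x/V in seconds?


t = x / V
= 1862 / 4099
= 0.4543 s

0.4543


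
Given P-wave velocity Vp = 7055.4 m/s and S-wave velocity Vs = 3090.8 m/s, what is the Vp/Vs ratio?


Vp/Vs = 7055.4 / 3090.8
= 2.2827

2.2827


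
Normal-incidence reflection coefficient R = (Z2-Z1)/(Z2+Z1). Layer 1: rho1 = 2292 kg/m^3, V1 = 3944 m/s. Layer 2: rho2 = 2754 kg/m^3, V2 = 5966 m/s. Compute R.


Z1 = 2292 * 3944 = 9039648
Z2 = 2754 * 5966 = 16430364
R = (16430364 - 9039648) / (16430364 + 9039648) = 7390716 / 25470012 = 0.2902

0.2902


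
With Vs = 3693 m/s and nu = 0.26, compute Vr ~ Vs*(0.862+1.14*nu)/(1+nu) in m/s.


Numerator factor = 0.862 + 1.14*0.26 = 1.1584
Denominator = 1 + 0.26 = 1.26
Vr = 3693 * 1.1584 / 1.26 = 3395.22 m/s

3395.22


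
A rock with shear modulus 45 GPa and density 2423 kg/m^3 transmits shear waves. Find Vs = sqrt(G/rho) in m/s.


Convert G to Pa: G = 45e9 Pa
Compute G/rho = 45e9 / 2423 = 18572018.1593
Vs = sqrt(18572018.1593) = 4309.53 m/s

4309.53


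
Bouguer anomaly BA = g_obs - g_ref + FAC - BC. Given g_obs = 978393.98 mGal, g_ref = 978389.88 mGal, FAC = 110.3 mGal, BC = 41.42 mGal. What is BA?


BA = g_obs - g_ref + FAC - BC
= 978393.98 - 978389.88 + 110.3 - 41.42
= 72.98 mGal

72.98


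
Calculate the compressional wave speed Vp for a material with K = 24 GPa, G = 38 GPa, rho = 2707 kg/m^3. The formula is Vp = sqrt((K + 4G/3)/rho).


First compute the effective modulus:
K + 4G/3 = 24e9 + 4*38e9/3 = 74666666666.67 Pa
Then divide by density:
74666666666.67 / 2707 = 27582809.9988 Pa/(kg/m^3)
Take the square root:
Vp = sqrt(27582809.9988) = 5251.93 m/s

5251.93


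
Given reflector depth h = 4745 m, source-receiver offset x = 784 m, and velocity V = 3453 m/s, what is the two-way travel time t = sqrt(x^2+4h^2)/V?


x^2 + 4h^2 = 784^2 + 4*4745^2 = 614656 + 90060100 = 90674756
sqrt(90674756) = 9522.3293
t = 9522.3293 / 3453 = 2.7577 s

2.7577


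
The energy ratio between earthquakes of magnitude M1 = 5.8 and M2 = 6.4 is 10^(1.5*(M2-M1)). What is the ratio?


M2 - M1 = 6.4 - 5.8 = 0.6
1.5 * 0.6 = 0.9
ratio = 10^0.9 = 7.94

7.94


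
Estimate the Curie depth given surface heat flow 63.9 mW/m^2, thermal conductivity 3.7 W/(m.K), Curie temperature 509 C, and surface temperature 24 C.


T_Curie - T_surf = 509 - 24 = 485 C
Convert q to W/m^2: 63.9 mW/m^2 = 0.0639 W/m^2
d = 485 * 3.7 / 0.0639 = 28082.94 m

28082.94


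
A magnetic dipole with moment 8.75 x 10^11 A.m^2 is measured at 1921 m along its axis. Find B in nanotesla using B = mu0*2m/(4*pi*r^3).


m = 8.75 x 10^11 = 875000000000 A.m^2
2m = 1750000000000 A.m^2
r^3 = 1921^3 = 7088952961
B = (4pi*10^-7) * 1750000000000 / (4*pi * 7088952961) * 1e9
= 2199114.857513 / 89082410175.68 * 1e9
= 24686.2973 nT

24686.2973


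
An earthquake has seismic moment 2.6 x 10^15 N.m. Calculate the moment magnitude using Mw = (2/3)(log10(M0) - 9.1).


log10(M0) = log10(2.6 x 10^15) = 15.415
Mw = 2/3 * (15.415 - 9.1)
= 2/3 * 6.315
= 4.21

4.21


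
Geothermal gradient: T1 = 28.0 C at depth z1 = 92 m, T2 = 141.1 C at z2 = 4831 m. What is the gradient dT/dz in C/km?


dT = 141.1 - 28.0 = 113.1 C
dz = 4831 - 92 = 4739 m
gradient = dT/dz * 1000 = 113.1/4739 * 1000 = 23.8658 C/km

23.8658


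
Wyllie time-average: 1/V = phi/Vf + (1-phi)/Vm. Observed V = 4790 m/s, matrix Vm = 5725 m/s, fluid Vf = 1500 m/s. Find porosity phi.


1/V - 1/Vm = 1/4790 - 1/5725 = 3.41e-05
1/Vf - 1/Vm = 1/1500 - 1/5725 = 0.00049199
phi = 3.41e-05 / 0.00049199 = 0.0693

0.0693


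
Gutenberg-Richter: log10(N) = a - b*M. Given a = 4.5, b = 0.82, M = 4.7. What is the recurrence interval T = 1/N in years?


log10(N) = 4.5 - 0.82*4.7 = 0.646
N = 10^0.646 = 4.425884
T = 1/N = 1/4.425884 = 0.2259 years

0.2259


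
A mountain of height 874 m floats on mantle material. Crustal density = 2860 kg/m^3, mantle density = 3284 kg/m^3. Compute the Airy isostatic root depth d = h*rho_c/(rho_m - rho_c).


rho_m - rho_c = 3284 - 2860 = 424
d = 874 * 2860 / 424
= 2499640 / 424
= 5895.38 m

5895.38


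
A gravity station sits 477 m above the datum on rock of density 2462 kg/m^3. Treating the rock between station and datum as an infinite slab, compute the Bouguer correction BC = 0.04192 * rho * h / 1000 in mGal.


BC = 0.04192 * rho * h / 1000
= 0.04192 * 2462 * 477 / 1000
= 49.2298 mGal

49.2298


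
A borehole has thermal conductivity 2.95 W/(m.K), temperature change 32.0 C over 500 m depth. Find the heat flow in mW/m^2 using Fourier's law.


q = k * dT / dz * 1000
= 2.95 * 32.0 / 500 * 1000
= 0.1888 * 1000
= 188.8 mW/m^2

188.8


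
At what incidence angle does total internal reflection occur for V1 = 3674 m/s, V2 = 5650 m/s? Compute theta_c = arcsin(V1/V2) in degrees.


V1/V2 = 3674/5650 = 0.650265
theta_c = arcsin(0.650265) = 40.5616 degrees

40.5616


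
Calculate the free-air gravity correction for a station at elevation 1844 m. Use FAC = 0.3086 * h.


FAC = 0.3086 * h
= 0.3086 * 1844
= 569.0584 mGal

569.0584


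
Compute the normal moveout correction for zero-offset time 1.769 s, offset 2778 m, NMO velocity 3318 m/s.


x/Vnmo = 2778/3318 = 0.837251
(x/Vnmo)^2 = 0.70099
t0^2 = 3.129361
sqrt(3.129361 + 0.70099) = 1.957128
dt = 1.957128 - 1.769 = 0.188128

0.188128


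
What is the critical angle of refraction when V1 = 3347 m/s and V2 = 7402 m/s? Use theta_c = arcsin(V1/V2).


V1/V2 = 3347/7402 = 0.452175
theta_c = arcsin(0.452175) = 26.8833 degrees

26.8833


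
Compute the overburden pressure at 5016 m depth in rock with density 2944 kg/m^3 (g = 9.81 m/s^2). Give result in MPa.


P = rho * g * z / 1e6
= 2944 * 9.81 * 5016 / 1e6
= 144865290.24 / 1e6
= 144.8653 MPa

144.8653


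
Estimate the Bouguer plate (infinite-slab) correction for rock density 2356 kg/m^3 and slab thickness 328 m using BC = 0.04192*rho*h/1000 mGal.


BC = 0.04192 * rho * h / 1000
= 0.04192 * 2356 * 328 / 1000
= 32.3944 mGal

32.3944


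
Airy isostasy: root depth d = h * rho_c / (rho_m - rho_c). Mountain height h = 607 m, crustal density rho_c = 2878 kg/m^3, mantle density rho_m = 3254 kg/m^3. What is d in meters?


rho_m - rho_c = 3254 - 2878 = 376
d = 607 * 2878 / 376
= 1746946 / 376
= 4646.13 m

4646.13


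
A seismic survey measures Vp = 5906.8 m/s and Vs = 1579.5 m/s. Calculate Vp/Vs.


Vp/Vs = 5906.8 / 1579.5
= 3.7397

3.7397


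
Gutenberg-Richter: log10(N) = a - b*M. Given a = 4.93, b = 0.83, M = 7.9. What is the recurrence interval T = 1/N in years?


log10(N) = 4.93 - 0.83*7.9 = -1.627
N = 10^-1.627 = 0.023605
T = 1/N = 1/0.023605 = 42.3643 years

42.3643


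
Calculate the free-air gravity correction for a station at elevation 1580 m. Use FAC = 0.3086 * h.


FAC = 0.3086 * h
= 0.3086 * 1580
= 487.588 mGal

487.588


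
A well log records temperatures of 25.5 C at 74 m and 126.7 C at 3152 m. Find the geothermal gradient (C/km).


dT = 126.7 - 25.5 = 101.2 C
dz = 3152 - 74 = 3078 m
gradient = dT/dz * 1000 = 101.2/3078 * 1000 = 32.8785 C/km

32.8785


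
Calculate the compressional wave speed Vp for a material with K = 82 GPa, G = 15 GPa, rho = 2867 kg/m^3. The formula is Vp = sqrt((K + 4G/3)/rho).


First compute the effective modulus:
K + 4G/3 = 82e9 + 4*15e9/3 = 102000000000.0 Pa
Then divide by density:
102000000000.0 / 2867 = 35577258.4583 Pa/(kg/m^3)
Take the square root:
Vp = sqrt(35577258.4583) = 5964.67 m/s

5964.67


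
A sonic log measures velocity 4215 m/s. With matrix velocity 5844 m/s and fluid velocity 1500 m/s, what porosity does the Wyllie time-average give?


1/V - 1/Vm = 1/4215 - 1/5844 = 6.613e-05
1/Vf - 1/Vm = 1/1500 - 1/5844 = 0.00049555
phi = 6.613e-05 / 0.00049555 = 0.1335

0.1335


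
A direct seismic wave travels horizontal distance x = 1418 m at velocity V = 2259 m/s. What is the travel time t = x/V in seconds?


t = x / V
= 1418 / 2259
= 0.6277 s

0.6277


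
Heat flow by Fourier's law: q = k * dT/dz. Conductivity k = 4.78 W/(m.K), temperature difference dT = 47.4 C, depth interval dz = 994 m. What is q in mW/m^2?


q = k * dT / dz * 1000
= 4.78 * 47.4 / 994 * 1000
= 0.22794 * 1000
= 227.9396 mW/m^2

227.9396


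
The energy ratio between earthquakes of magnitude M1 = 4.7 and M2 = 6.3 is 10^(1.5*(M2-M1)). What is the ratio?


M2 - M1 = 6.3 - 4.7 = 1.6
1.5 * 1.6 = 2.4
ratio = 10^2.4 = 251.19

251.19


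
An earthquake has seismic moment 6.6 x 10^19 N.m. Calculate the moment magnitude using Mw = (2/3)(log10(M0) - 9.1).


log10(M0) = log10(6.6 x 10^19) = 19.8195
Mw = 2/3 * (19.8195 - 9.1)
= 2/3 * 10.7195
= 7.15

7.15


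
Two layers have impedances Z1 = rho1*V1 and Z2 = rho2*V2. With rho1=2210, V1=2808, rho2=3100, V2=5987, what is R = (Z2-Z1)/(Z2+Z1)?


Z1 = 2210 * 2808 = 6205680
Z2 = 3100 * 5987 = 18559700
R = (18559700 - 6205680) / (18559700 + 6205680) = 12354020 / 24765380 = 0.4988

0.4988


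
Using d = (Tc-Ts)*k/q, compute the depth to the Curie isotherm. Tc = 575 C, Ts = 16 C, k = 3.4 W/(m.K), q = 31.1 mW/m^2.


T_Curie - T_surf = 575 - 16 = 559 C
Convert q to W/m^2: 31.1 mW/m^2 = 0.0311 W/m^2
d = 559 * 3.4 / 0.0311 = 61112.54 m

61112.54


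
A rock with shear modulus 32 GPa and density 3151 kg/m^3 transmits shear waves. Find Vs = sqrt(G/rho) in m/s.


Convert G to Pa: G = 32e9 Pa
Compute G/rho = 32e9 / 3151 = 10155506.1885
Vs = sqrt(10155506.1885) = 3186.77 m/s

3186.77


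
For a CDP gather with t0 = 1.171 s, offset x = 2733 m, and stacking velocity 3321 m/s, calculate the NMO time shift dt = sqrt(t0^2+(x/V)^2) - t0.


x/Vnmo = 2733/3321 = 0.822945
(x/Vnmo)^2 = 0.677238
t0^2 = 1.371241
sqrt(1.371241 + 0.677238) = 1.431251
dt = 1.431251 - 1.171 = 0.260251

0.260251


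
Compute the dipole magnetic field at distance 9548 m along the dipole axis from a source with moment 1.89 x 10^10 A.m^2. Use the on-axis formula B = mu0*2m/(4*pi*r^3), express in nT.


m = 1.89 x 10^10 = 18900000000 A.m^2
2m = 37800000000 A.m^2
r^3 = 9548^3 = 870436774592
B = (4pi*10^-7) * 37800000000 / (4*pi * 870436774592) * 1e9
= 47500.880922 / 10938231105890.49 * 1e9
= 4.3426 nT

4.3426


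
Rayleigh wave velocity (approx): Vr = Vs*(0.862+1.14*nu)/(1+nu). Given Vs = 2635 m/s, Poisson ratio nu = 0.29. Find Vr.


Numerator factor = 0.862 + 1.14*0.29 = 1.1926
Denominator = 1 + 0.29 = 1.29
Vr = 2635 * 1.1926 / 1.29 = 2436.05 m/s

2436.05


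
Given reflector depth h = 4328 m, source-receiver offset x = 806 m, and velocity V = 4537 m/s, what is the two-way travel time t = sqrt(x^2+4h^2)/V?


x^2 + 4h^2 = 806^2 + 4*4328^2 = 649636 + 74926336 = 75575972
sqrt(75575972) = 8693.4442
t = 8693.4442 / 4537 = 1.9161 s

1.9161


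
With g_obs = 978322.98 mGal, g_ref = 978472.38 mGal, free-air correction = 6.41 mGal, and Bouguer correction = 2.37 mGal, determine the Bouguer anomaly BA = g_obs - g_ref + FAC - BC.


BA = g_obs - g_ref + FAC - BC
= 978322.98 - 978472.38 + 6.41 - 2.37
= -145.36 mGal

-145.36


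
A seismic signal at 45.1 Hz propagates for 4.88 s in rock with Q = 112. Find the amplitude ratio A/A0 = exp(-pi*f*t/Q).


pi*f*t/Q = pi*45.1*4.88/112 = 6.173454
A/A0 = exp(-6.173454) = 0.002084

0.002084


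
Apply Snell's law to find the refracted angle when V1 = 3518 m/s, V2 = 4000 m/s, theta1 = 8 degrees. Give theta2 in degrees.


sin(theta1) = sin(8 deg) = 0.139173
sin(theta2) = V2/V1 * sin(theta1) = 4000/3518 * 0.139173 = 0.158241
theta2 = arcsin(0.158241) = 9.1048 degrees

9.1048


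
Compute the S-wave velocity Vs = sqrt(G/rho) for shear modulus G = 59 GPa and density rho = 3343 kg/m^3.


Convert G to Pa: G = 59e9 Pa
Compute G/rho = 59e9 / 3343 = 17648818.4266
Vs = sqrt(17648818.4266) = 4201.05 m/s

4201.05


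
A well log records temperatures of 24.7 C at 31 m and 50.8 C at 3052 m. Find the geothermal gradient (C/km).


dT = 50.8 - 24.7 = 26.1 C
dz = 3052 - 31 = 3021 m
gradient = dT/dz * 1000 = 26.1/3021 * 1000 = 8.6395 C/km

8.6395


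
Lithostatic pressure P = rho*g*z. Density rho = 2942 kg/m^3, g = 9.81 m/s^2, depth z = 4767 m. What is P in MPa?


P = rho * g * z / 1e6
= 2942 * 9.81 * 4767 / 1e6
= 137580482.34 / 1e6
= 137.5805 MPa

137.5805


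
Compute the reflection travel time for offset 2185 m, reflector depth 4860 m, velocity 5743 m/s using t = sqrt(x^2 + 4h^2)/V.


x^2 + 4h^2 = 2185^2 + 4*4860^2 = 4774225 + 94478400 = 99252625
sqrt(99252625) = 9962.5612
t = 9962.5612 / 5743 = 1.7347 s

1.7347


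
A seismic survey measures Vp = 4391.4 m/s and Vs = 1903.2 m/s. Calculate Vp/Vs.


Vp/Vs = 4391.4 / 1903.2
= 2.3074

2.3074


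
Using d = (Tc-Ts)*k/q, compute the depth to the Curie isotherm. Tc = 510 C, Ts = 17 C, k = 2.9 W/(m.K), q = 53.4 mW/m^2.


T_Curie - T_surf = 510 - 17 = 493 C
Convert q to W/m^2: 53.4 mW/m^2 = 0.0534 W/m^2
d = 493 * 2.9 / 0.0534 = 26773.41 m

26773.41


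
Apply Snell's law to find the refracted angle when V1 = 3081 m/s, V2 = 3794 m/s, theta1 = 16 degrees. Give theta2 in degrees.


sin(theta1) = sin(16 deg) = 0.275637
sin(theta2) = V2/V1 * sin(theta1) = 3794/3081 * 0.275637 = 0.339425
theta2 = arcsin(0.339425) = 19.8418 degrees

19.8418


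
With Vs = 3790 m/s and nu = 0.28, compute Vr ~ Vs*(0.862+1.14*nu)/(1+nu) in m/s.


Numerator factor = 0.862 + 1.14*0.28 = 1.1812
Denominator = 1 + 0.28 = 1.28
Vr = 3790 * 1.1812 / 1.28 = 3497.46 m/s

3497.46


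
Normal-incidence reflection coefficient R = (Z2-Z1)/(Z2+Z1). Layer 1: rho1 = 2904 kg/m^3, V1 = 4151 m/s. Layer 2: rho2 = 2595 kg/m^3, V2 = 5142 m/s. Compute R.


Z1 = 2904 * 4151 = 12054504
Z2 = 2595 * 5142 = 13343490
R = (13343490 - 12054504) / (13343490 + 12054504) = 1288986 / 25397994 = 0.0508

0.0508


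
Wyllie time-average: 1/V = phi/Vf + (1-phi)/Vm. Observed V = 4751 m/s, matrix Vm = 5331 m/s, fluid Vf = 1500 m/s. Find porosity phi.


1/V - 1/Vm = 1/4751 - 1/5331 = 2.29e-05
1/Vf - 1/Vm = 1/1500 - 1/5331 = 0.00047908
phi = 2.29e-05 / 0.00047908 = 0.0478

0.0478


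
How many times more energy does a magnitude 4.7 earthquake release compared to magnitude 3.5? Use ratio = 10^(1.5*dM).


M2 - M1 = 4.7 - 3.5 = 1.2
1.5 * 1.2 = 1.8
ratio = 10^1.8 = 63.1

63.1


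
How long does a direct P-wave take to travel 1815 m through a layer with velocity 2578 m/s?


t = x / V
= 1815 / 2578
= 0.704 s

0.704


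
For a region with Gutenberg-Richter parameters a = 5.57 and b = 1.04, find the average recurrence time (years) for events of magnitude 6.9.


log10(N) = 5.57 - 1.04*6.9 = -1.606
N = 10^-1.606 = 0.024774
T = 1/N = 1/0.024774 = 40.3645 years

40.3645


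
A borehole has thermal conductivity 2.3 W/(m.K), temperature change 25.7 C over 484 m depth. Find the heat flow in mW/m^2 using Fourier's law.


q = k * dT / dz * 1000
= 2.3 * 25.7 / 484 * 1000
= 0.122128 * 1000
= 122.1281 mW/m^2

122.1281


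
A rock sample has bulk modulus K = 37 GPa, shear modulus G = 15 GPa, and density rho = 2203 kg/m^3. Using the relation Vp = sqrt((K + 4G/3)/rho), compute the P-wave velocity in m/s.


First compute the effective modulus:
K + 4G/3 = 37e9 + 4*15e9/3 = 57000000000.0 Pa
Then divide by density:
57000000000.0 / 2203 = 25873808.443 Pa/(kg/m^3)
Take the square root:
Vp = sqrt(25873808.443) = 5086.63 m/s

5086.63


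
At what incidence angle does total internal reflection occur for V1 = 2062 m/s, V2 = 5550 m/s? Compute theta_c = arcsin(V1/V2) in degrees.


V1/V2 = 2062/5550 = 0.371532
theta_c = arcsin(0.371532) = 21.8101 degrees

21.8101


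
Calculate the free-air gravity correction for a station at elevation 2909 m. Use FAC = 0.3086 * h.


FAC = 0.3086 * h
= 0.3086 * 2909
= 897.7174 mGal

897.7174


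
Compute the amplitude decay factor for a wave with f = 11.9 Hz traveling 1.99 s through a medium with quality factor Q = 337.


pi*f*t/Q = pi*11.9*1.99/337 = 0.22076
A/A0 = exp(-0.22076) = 0.801909

0.801909


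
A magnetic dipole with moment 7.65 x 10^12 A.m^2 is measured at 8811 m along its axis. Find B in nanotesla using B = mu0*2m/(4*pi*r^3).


m = 7.65 x 10^12 = 7650000000000 A.m^2
2m = 15300000000000 A.m^2
r^3 = 8811^3 = 684030715731
B = (4pi*10^-7) * 15300000000000 / (4*pi * 684030715731) * 1e9
= 19226547.03997 / 8595783485481.11 * 1e9
= 2236.7417 nT

2236.7417


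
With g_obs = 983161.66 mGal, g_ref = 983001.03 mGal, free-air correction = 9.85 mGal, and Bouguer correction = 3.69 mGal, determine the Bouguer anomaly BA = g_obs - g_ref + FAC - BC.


BA = g_obs - g_ref + FAC - BC
= 983161.66 - 983001.03 + 9.85 - 3.69
= 166.79 mGal

166.79


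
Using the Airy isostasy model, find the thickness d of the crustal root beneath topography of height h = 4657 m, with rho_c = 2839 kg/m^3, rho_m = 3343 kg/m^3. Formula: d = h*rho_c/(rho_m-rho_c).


rho_m - rho_c = 3343 - 2839 = 504
d = 4657 * 2839 / 504
= 13221223 / 504
= 26232.59 m

26232.59


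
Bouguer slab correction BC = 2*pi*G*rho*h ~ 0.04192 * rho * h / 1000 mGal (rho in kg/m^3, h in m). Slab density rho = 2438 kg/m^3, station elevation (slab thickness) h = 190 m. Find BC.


BC = 0.04192 * rho * h / 1000
= 0.04192 * 2438 * 190 / 1000
= 19.4182 mGal

19.4182


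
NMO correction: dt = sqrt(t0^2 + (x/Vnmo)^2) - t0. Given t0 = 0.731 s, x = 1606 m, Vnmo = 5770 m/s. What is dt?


x/Vnmo = 1606/5770 = 0.278336
(x/Vnmo)^2 = 0.077471
t0^2 = 0.534361
sqrt(0.534361 + 0.077471) = 0.782197
dt = 0.782197 - 0.731 = 0.051197

0.051197


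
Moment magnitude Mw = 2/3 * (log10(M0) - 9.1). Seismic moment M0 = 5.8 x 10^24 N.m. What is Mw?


log10(M0) = log10(5.8 x 10^24) = 24.7634
Mw = 2/3 * (24.7634 - 9.1)
= 2/3 * 15.6634
= 10.44

10.44


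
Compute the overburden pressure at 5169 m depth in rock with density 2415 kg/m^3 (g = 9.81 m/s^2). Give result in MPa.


P = rho * g * z / 1e6
= 2415 * 9.81 * 5169 / 1e6
= 122459554.35 / 1e6
= 122.4596 MPa

122.4596


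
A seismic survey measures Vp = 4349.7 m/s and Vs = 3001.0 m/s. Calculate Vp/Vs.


Vp/Vs = 4349.7 / 3001.0
= 1.4494

1.4494


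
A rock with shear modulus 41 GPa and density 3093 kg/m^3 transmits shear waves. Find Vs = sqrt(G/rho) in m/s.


Convert G to Pa: G = 41e9 Pa
Compute G/rho = 41e9 / 3093 = 13255738.765
Vs = sqrt(13255738.765) = 3640.84 m/s

3640.84


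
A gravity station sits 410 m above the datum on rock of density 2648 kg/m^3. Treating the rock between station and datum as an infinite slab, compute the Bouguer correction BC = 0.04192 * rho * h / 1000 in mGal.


BC = 0.04192 * rho * h / 1000
= 0.04192 * 2648 * 410 / 1000
= 45.5117 mGal

45.5117


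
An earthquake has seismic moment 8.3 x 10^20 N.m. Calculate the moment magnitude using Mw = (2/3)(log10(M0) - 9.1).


log10(M0) = log10(8.3 x 10^20) = 20.9191
Mw = 2/3 * (20.9191 - 9.1)
= 2/3 * 11.8191
= 7.88

7.88


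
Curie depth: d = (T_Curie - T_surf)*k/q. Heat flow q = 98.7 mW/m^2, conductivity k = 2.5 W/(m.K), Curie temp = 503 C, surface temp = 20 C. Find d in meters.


T_Curie - T_surf = 503 - 20 = 483 C
Convert q to W/m^2: 98.7 mW/m^2 = 0.0987 W/m^2
d = 483 * 2.5 / 0.0987 = 12234.04 m

12234.04


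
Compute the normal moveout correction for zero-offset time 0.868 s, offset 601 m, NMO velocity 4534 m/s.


x/Vnmo = 601/4534 = 0.132554
(x/Vnmo)^2 = 0.017571
t0^2 = 0.753424
sqrt(0.753424 + 0.017571) = 0.878063
dt = 0.878063 - 0.868 = 0.010063

0.010063


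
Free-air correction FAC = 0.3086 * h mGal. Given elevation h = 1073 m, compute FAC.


FAC = 0.3086 * h
= 0.3086 * 1073
= 331.1278 mGal

331.1278


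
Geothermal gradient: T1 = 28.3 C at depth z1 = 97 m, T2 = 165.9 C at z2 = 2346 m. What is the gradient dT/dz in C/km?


dT = 165.9 - 28.3 = 137.6 C
dz = 2346 - 97 = 2249 m
gradient = dT/dz * 1000 = 137.6/2249 * 1000 = 61.1827 C/km

61.1827


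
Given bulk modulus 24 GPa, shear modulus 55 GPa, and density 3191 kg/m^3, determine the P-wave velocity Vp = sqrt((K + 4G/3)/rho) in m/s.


First compute the effective modulus:
K + 4G/3 = 24e9 + 4*55e9/3 = 97333333333.33 Pa
Then divide by density:
97333333333.33 / 3191 = 30502454.8209 Pa/(kg/m^3)
Take the square root:
Vp = sqrt(30502454.8209) = 5522.9 m/s

5522.9


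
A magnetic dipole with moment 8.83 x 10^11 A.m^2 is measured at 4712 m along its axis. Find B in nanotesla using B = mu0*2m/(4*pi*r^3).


m = 8.83 x 10^11 = 883000000000 A.m^2
2m = 1766000000000 A.m^2
r^3 = 4712^3 = 104620272128
B = (4pi*10^-7) * 1766000000000 / (4*pi * 104620272128) * 1e9
= 2219221.050496 / 1314697113335.56 * 1e9
= 1688.0094 nT

1688.0094


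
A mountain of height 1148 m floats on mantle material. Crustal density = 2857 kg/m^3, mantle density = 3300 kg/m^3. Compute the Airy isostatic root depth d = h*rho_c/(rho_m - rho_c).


rho_m - rho_c = 3300 - 2857 = 443
d = 1148 * 2857 / 443
= 3279836 / 443
= 7403.69 m

7403.69


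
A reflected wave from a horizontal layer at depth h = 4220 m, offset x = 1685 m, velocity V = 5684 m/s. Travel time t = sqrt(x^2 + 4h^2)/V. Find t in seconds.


x^2 + 4h^2 = 1685^2 + 4*4220^2 = 2839225 + 71233600 = 74072825
sqrt(74072825) = 8606.5571
t = 8606.5571 / 5684 = 1.5142 s

1.5142


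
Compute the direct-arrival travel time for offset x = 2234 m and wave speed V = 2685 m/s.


t = x / V
= 2234 / 2685
= 0.832 s

0.832


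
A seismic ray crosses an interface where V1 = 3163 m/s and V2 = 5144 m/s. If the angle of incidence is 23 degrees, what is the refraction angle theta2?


sin(theta1) = sin(23 deg) = 0.390731
sin(theta2) = V2/V1 * sin(theta1) = 5144/3163 * 0.390731 = 0.635448
theta2 = arcsin(0.635448) = 39.4532 degrees

39.4532


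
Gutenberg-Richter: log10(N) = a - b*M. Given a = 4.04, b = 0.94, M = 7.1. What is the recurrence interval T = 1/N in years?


log10(N) = 4.04 - 0.94*7.1 = -2.634
N = 10^-2.634 = 0.002323
T = 1/N = 1/0.002323 = 430.5266 years

430.5266


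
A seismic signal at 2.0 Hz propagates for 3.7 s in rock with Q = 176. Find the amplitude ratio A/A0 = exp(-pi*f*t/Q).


pi*f*t/Q = pi*2.0*3.7/176 = 0.13209
A/A0 = exp(-0.13209) = 0.876262

0.876262


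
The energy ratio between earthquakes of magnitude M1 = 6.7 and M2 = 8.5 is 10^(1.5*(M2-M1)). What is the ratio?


M2 - M1 = 8.5 - 6.7 = 1.8
1.5 * 1.8 = 2.7
ratio = 10^2.7 = 501.19

501.19
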